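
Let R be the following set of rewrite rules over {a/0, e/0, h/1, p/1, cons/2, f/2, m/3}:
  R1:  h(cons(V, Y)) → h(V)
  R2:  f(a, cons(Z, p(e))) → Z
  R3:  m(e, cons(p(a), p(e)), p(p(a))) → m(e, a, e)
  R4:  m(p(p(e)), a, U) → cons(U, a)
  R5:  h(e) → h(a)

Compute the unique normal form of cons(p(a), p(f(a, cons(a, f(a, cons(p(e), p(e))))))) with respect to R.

1. cons(p(a), p(f(a, cons(a, f(a, cons(p(e), p(e)))))))  →  cons(p(a), p(f(a, cons(a, p(e)))))   [R2 at 2.1.2.2]
2. cons(p(a), p(f(a, cons(a, p(e)))))  →  cons(p(a), p(a))   [R2 at 2.1]

cons(p(a), p(a))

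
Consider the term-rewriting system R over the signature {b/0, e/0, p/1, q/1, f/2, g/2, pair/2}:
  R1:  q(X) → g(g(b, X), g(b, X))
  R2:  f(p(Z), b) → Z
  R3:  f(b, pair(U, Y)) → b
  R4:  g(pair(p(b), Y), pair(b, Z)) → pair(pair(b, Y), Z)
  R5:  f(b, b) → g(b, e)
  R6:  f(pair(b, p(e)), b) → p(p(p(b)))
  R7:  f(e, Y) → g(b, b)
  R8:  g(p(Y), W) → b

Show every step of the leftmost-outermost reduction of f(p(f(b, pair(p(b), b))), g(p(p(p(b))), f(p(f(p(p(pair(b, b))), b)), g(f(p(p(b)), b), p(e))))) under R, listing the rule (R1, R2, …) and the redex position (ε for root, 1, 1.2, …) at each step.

b

1. f(p(f(b, pair(p(b), b))), g(p(p(p(b))), f(p(f(p(p(pair(b, b))), b)), g(f(p(p(b)), b), p(e)))))  →  f(p(b), g(p(p(p(b))), f(p(f(p(p(pair(b, b))), b)), g(f(p(p(b)), b), p(e)))))   [R3 at 1.1]
2. f(p(b), g(p(p(p(b))), f(p(f(p(p(pair(b, b))), b)), g(f(p(p(b)), b), p(e)))))  →  f(p(b), b)   [R8 at 2]
3. f(p(b), b)  →  b   [R2 at ε]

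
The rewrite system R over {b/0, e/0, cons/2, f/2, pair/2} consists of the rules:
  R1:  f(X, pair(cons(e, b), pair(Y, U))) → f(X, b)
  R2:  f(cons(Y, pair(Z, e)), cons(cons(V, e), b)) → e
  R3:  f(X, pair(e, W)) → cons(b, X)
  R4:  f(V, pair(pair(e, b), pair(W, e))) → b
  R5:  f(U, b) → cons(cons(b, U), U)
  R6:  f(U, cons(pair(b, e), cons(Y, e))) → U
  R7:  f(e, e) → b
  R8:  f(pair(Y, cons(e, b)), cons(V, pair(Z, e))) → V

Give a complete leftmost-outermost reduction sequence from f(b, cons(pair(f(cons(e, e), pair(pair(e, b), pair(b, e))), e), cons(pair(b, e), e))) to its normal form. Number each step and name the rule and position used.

b

1. f(b, cons(pair(f(cons(e, e), pair(pair(e, b), pair(b, e))), e), cons(pair(b, e), e)))  →  f(b, cons(pair(b, e), cons(pair(b, e), e)))   [R4 at 2.1.1]
2. f(b, cons(pair(b, e), cons(pair(b, e), e)))  →  b   [R6 at ε]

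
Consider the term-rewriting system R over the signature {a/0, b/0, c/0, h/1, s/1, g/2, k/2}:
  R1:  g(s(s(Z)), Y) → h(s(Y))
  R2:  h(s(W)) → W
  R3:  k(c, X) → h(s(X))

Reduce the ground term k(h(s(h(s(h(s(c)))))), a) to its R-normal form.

1. k(h(s(h(s(h(s(c)))))), a)  →  k(h(s(h(s(c)))), a)   [R2 at 1]
2. k(h(s(h(s(c)))), a)  →  k(h(s(c)), a)   [R2 at 1]
3. k(h(s(c)), a)  →  k(c, a)   [R2 at 1]
4. k(c, a)  →  h(s(a))   [R3 at ε]
5. h(s(a))  →  a   [R2 at ε]

a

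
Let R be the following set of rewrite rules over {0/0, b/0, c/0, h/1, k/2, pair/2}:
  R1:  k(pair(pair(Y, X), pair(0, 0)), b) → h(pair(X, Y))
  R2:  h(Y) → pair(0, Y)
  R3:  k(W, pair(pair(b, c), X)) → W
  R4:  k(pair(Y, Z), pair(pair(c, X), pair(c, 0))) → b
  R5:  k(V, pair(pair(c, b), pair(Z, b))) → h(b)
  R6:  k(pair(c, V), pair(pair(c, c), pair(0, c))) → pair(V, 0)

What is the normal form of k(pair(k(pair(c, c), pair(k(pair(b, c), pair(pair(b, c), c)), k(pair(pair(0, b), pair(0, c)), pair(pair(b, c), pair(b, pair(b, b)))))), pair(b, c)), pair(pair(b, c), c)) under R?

1. k(pair(k(pair(c, c), pair(k(pair(b, c), pair(pair(b, c), c)), k(pair(pair(0, b), pair(0, c)), pair(pair(b, c), pair(b, pair(b, b)))))), pair(b, c)), pair(pair(b, c), c))  →  pair(k(pair(c, c), pair(k(pair(b, c), pair(pair(b, c), c)), k(pair(pair(0, b), pair(0, c)), pair(pair(b, c), pair(b, pair(b, b)))))), pair(b, c))   [R3 at ε]
2. pair(k(pair(c, c), pair(k(pair(b, c), pair(pair(b, c), c)), k(pair(pair(0, b), pair(0, c)), pair(pair(b, c), pair(b, pair(b, b)))))), pair(b, c))  →  pair(k(pair(c, c), pair(pair(b, c), k(pair(pair(0, b), pair(0, c)), pair(pair(b, c), pair(b, pair(b, b)))))), pair(b, c))   [R3 at 1.2.1]
3. pair(k(pair(c, c), pair(pair(b, c), k(pair(pair(0, b), pair(0, c)), pair(pair(b, c), pair(b, pair(b, b)))))), pair(b, c))  →  pair(pair(c, c), pair(b, c))   [R3 at 1]

pair(pair(c, c), pair(b, c))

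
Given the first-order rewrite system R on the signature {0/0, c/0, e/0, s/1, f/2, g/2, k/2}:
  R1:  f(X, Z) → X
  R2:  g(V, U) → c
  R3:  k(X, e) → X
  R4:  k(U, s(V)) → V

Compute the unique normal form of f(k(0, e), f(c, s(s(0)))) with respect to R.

1. f(k(0, e), f(c, s(s(0))))  →  k(0, e)   [R1 at ε]
2. k(0, e)  →  0   [R3 at ε]

0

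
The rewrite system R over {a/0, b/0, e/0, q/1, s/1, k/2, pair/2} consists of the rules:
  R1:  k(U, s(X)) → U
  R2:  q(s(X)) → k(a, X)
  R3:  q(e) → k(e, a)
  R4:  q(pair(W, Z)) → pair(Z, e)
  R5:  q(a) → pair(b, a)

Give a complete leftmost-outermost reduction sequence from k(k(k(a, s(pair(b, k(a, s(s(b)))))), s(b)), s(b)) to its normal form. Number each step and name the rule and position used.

a

1. k(k(k(a, s(pair(b, k(a, s(s(b)))))), s(b)), s(b))  →  k(k(a, s(pair(b, k(a, s(s(b)))))), s(b))   [R1 at ε]
2. k(k(a, s(pair(b, k(a, s(s(b)))))), s(b))  →  k(a, s(pair(b, k(a, s(s(b))))))   [R1 at ε]
3. k(a, s(pair(b, k(a, s(s(b))))))  →  a   [R1 at ε]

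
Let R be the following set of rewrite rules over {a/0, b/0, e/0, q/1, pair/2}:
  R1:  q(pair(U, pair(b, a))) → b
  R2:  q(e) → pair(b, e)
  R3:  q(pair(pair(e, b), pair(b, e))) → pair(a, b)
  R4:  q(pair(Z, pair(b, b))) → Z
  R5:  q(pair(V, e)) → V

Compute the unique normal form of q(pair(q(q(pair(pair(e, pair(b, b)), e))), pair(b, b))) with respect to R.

e

1. q(pair(q(q(pair(pair(e, pair(b, b)), e))), pair(b, b)))  →  q(q(pair(pair(e, pair(b, b)), e)))   [R4 at ε]
2. q(q(pair(pair(e, pair(b, b)), e)))  →  q(pair(e, pair(b, b)))   [R5 at 1]
3. q(pair(e, pair(b, b)))  →  e   [R4 at ε]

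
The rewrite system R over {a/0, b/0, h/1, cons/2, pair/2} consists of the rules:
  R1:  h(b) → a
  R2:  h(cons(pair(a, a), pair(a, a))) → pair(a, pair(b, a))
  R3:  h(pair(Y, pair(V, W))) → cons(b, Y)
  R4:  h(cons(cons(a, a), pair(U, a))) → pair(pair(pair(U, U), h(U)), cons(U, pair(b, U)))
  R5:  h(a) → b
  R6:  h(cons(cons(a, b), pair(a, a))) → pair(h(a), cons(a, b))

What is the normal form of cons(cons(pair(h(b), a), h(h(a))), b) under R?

cons(cons(pair(a, a), a), b)

1. cons(cons(pair(h(b), a), h(h(a))), b)  →  cons(cons(pair(a, a), h(h(a))), b)   [R1 at 1.1.1]
2. cons(cons(pair(a, a), h(h(a))), b)  →  cons(cons(pair(a, a), h(b)), b)   [R5 at 1.2.1]
3. cons(cons(pair(a, a), h(b)), b)  →  cons(cons(pair(a, a), a), b)   [R1 at 1.2]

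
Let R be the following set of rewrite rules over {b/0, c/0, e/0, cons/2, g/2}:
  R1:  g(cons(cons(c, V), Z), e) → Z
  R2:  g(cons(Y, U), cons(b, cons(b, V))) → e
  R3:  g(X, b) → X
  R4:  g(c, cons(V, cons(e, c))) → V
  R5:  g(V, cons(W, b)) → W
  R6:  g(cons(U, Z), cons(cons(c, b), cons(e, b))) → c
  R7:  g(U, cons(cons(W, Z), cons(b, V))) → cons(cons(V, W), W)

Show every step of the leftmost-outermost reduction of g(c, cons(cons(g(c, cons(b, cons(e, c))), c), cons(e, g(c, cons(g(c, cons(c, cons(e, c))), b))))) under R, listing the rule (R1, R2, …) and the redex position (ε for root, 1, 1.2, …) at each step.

1. g(c, cons(cons(g(c, cons(b, cons(e, c))), c), cons(e, g(c, cons(g(c, cons(c, cons(e, c))), b)))))  →  g(c, cons(cons(b, c), cons(e, g(c, cons(g(c, cons(c, cons(e, c))), b)))))   [R4 at 2.1.1]
2. g(c, cons(cons(b, c), cons(e, g(c, cons(g(c, cons(c, cons(e, c))), b)))))  →  g(c, cons(cons(b, c), cons(e, g(c, cons(c, cons(e, c))))))   [R5 at 2.2.2]
3. g(c, cons(cons(b, c), cons(e, g(c, cons(c, cons(e, c))))))  →  g(c, cons(cons(b, c), cons(e, c)))   [R4 at 2.2.2]
4. g(c, cons(cons(b, c), cons(e, c)))  →  cons(b, c)   [R4 at ε]

cons(b, c)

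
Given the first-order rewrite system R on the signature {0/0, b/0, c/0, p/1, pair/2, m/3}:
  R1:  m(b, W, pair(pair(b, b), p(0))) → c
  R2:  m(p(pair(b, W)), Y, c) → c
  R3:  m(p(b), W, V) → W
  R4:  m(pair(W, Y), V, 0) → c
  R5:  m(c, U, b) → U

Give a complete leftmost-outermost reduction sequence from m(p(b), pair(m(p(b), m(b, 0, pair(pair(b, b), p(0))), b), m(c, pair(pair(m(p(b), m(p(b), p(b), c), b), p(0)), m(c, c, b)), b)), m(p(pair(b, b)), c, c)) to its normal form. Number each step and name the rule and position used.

pair(c, pair(pair(p(b), p(0)), c))

1. m(p(b), pair(m(p(b), m(b, 0, pair(pair(b, b), p(0))), b), m(c, pair(pair(m(p(b), m(p(b), p(b), c), b), p(0)), m(c, c, b)), b)), m(p(pair(b, b)), c, c))  →  pair(m(p(b), m(b, 0, pair(pair(b, b), p(0))), b), m(c, pair(pair(m(p(b), m(p(b), p(b), c), b), p(0)), m(c, c, b)), b))   [R3 at ε]
2. pair(m(p(b), m(b, 0, pair(pair(b, b), p(0))), b), m(c, pair(pair(m(p(b), m(p(b), p(b), c), b), p(0)), m(c, c, b)), b))  →  pair(m(b, 0, pair(pair(b, b), p(0))), m(c, pair(pair(m(p(b), m(p(b), p(b), c), b), p(0)), m(c, c, b)), b))   [R3 at 1]
3. pair(m(b, 0, pair(pair(b, b), p(0))), m(c, pair(pair(m(p(b), m(p(b), p(b), c), b), p(0)), m(c, c, b)), b))  →  pair(c, m(c, pair(pair(m(p(b), m(p(b), p(b), c), b), p(0)), m(c, c, b)), b))   [R1 at 1]
4. pair(c, m(c, pair(pair(m(p(b), m(p(b), p(b), c), b), p(0)), m(c, c, b)), b))  →  pair(c, pair(pair(m(p(b), m(p(b), p(b), c), b), p(0)), m(c, c, b)))   [R5 at 2]
5. pair(c, pair(pair(m(p(b), m(p(b), p(b), c), b), p(0)), m(c, c, b)))  →  pair(c, pair(pair(m(p(b), p(b), c), p(0)), m(c, c, b)))   [R3 at 2.1.1]
6. pair(c, pair(pair(m(p(b), p(b), c), p(0)), m(c, c, b)))  →  pair(c, pair(pair(p(b), p(0)), m(c, c, b)))   [R3 at 2.1.1]
7. pair(c, pair(pair(p(b), p(0)), m(c, c, b)))  →  pair(c, pair(pair(p(b), p(0)), c))   [R5 at 2.2]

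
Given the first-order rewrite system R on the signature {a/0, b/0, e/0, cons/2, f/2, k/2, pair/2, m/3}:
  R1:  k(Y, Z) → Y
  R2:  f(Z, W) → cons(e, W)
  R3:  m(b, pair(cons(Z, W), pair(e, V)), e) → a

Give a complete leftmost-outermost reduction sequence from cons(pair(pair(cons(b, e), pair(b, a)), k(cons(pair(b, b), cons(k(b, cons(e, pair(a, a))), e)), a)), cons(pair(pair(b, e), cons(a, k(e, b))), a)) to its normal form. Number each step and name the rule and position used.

1. cons(pair(pair(cons(b, e), pair(b, a)), k(cons(pair(b, b), cons(k(b, cons(e, pair(a, a))), e)), a)), cons(pair(pair(b, e), cons(a, k(e, b))), a))  →  cons(pair(pair(cons(b, e), pair(b, a)), cons(pair(b, b), cons(k(b, cons(e, pair(a, a))), e))), cons(pair(pair(b, e), cons(a, k(e, b))), a))   [R1 at 1.2]
2. cons(pair(pair(cons(b, e), pair(b, a)), cons(pair(b, b), cons(k(b, cons(e, pair(a, a))), e))), cons(pair(pair(b, e), cons(a, k(e, b))), a))  →  cons(pair(pair(cons(b, e), pair(b, a)), cons(pair(b, b), cons(b, e))), cons(pair(pair(b, e), cons(a, k(e, b))), a))   [R1 at 1.2.2.1]
3. cons(pair(pair(cons(b, e), pair(b, a)), cons(pair(b, b), cons(b, e))), cons(pair(pair(b, e), cons(a, k(e, b))), a))  →  cons(pair(pair(cons(b, e), pair(b, a)), cons(pair(b, b), cons(b, e))), cons(pair(pair(b, e), cons(a, e)), a))   [R1 at 2.1.2.2]

cons(pair(pair(cons(b, e), pair(b, a)), cons(pair(b, b), cons(b, e))), cons(pair(pair(b, e), cons(a, e)), a))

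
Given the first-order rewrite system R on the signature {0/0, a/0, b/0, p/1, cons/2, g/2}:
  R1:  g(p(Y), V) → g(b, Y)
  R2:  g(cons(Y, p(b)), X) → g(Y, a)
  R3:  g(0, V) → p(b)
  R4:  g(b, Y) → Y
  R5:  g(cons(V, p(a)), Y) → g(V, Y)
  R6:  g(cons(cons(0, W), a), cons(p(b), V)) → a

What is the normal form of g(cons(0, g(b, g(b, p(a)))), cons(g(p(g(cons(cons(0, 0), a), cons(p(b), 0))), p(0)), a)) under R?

1. g(cons(0, g(b, g(b, p(a)))), cons(g(p(g(cons(cons(0, 0), a), cons(p(b), 0))), p(0)), a))  →  g(cons(0, g(b, p(a))), cons(g(p(g(cons(cons(0, 0), a), cons(p(b), 0))), p(0)), a))   [R4 at 1.2]
2. g(cons(0, g(b, p(a))), cons(g(p(g(cons(cons(0, 0), a), cons(p(b), 0))), p(0)), a))  →  g(cons(0, p(a)), cons(g(p(g(cons(cons(0, 0), a), cons(p(b), 0))), p(0)), a))   [R4 at 1.2]
3. g(cons(0, p(a)), cons(g(p(g(cons(cons(0, 0), a), cons(p(b), 0))), p(0)), a))  →  g(0, cons(g(p(g(cons(cons(0, 0), a), cons(p(b), 0))), p(0)), a))   [R5 at ε]
4. g(0, cons(g(p(g(cons(cons(0, 0), a), cons(p(b), 0))), p(0)), a))  →  p(b)   [R3 at ε]

p(b)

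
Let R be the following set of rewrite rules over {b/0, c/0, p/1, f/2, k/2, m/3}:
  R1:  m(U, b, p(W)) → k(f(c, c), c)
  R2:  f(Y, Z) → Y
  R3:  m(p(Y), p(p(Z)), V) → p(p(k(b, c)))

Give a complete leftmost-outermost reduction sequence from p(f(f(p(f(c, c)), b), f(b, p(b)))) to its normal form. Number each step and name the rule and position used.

p(p(c))

1. p(f(f(p(f(c, c)), b), f(b, p(b))))  →  p(f(p(f(c, c)), b))   [R2 at 1]
2. p(f(p(f(c, c)), b))  →  p(p(f(c, c)))   [R2 at 1]
3. p(p(f(c, c)))  →  p(p(c))   [R2 at 1.1]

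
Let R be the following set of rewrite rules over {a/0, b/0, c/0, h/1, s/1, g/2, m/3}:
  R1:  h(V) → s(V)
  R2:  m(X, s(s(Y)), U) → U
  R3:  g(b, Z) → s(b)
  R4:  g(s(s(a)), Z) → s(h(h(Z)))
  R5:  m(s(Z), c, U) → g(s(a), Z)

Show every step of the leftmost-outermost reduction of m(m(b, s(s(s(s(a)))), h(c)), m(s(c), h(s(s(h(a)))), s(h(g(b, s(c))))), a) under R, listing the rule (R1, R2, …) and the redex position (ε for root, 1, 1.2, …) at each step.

a

1. m(m(b, s(s(s(s(a)))), h(c)), m(s(c), h(s(s(h(a)))), s(h(g(b, s(c))))), a)  →  m(h(c), m(s(c), h(s(s(h(a)))), s(h(g(b, s(c))))), a)   [R2 at 1]
2. m(h(c), m(s(c), h(s(s(h(a)))), s(h(g(b, s(c))))), a)  →  m(s(c), m(s(c), h(s(s(h(a)))), s(h(g(b, s(c))))), a)   [R1 at 1]
3. m(s(c), m(s(c), h(s(s(h(a)))), s(h(g(b, s(c))))), a)  →  m(s(c), m(s(c), s(s(s(h(a)))), s(h(g(b, s(c))))), a)   [R1 at 2.2]
4. m(s(c), m(s(c), s(s(s(h(a)))), s(h(g(b, s(c))))), a)  →  m(s(c), s(h(g(b, s(c)))), a)   [R2 at 2]
5. m(s(c), s(h(g(b, s(c)))), a)  →  m(s(c), s(s(g(b, s(c)))), a)   [R1 at 2.1]
6. m(s(c), s(s(g(b, s(c)))), a)  →  a   [R2 at ε]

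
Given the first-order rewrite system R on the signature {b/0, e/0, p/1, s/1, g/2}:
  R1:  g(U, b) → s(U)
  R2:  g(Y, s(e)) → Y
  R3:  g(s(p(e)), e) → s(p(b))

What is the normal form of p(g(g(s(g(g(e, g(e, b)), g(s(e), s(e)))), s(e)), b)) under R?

1. p(g(g(s(g(g(e, g(e, b)), g(s(e), s(e)))), s(e)), b))  →  p(s(g(s(g(g(e, g(e, b)), g(s(e), s(e)))), s(e))))   [R1 at 1]
2. p(s(g(s(g(g(e, g(e, b)), g(s(e), s(e)))), s(e))))  →  p(s(s(g(g(e, g(e, b)), g(s(e), s(e))))))   [R2 at 1.1]
3. p(s(s(g(g(e, g(e, b)), g(s(e), s(e))))))  →  p(s(s(g(g(e, s(e)), g(s(e), s(e))))))   [R1 at 1.1.1.1.2]
4. p(s(s(g(g(e, s(e)), g(s(e), s(e))))))  →  p(s(s(g(e, g(s(e), s(e))))))   [R2 at 1.1.1.1]
5. p(s(s(g(e, g(s(e), s(e))))))  →  p(s(s(g(e, s(e)))))   [R2 at 1.1.1.2]
6. p(s(s(g(e, s(e)))))  →  p(s(s(e)))   [R2 at 1.1.1]

p(s(s(e)))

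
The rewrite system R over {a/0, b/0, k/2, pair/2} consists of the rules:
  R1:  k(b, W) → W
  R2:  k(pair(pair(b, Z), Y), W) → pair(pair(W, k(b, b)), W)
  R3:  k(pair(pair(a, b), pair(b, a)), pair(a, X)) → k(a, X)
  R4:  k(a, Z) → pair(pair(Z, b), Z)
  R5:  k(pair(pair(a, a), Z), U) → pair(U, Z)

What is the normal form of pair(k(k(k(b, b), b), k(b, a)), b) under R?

pair(a, b)

1. pair(k(k(k(b, b), b), k(b, a)), b)  →  pair(k(k(b, b), k(b, a)), b)   [R1 at 1.1.1]
2. pair(k(k(b, b), k(b, a)), b)  →  pair(k(b, k(b, a)), b)   [R1 at 1.1]
3. pair(k(b, k(b, a)), b)  →  pair(k(b, a), b)   [R1 at 1]
4. pair(k(b, a), b)  →  pair(a, b)   [R1 at 1]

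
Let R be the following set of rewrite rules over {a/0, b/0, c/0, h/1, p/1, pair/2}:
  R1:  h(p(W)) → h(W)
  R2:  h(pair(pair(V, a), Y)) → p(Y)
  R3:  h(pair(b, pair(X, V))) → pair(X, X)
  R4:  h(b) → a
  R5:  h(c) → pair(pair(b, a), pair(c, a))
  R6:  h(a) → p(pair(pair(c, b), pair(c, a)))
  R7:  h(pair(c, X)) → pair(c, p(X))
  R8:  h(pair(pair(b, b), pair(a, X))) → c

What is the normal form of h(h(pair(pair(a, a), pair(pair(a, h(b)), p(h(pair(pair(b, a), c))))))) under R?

p(p(p(c)))

1. h(h(pair(pair(a, a), pair(pair(a, h(b)), p(h(pair(pair(b, a), c)))))))  →  h(p(pair(pair(a, h(b)), p(h(pair(pair(b, a), c))))))   [R2 at 1]
2. h(p(pair(pair(a, h(b)), p(h(pair(pair(b, a), c))))))  →  h(pair(pair(a, h(b)), p(h(pair(pair(b, a), c)))))   [R1 at ε]
3. h(pair(pair(a, h(b)), p(h(pair(pair(b, a), c)))))  →  h(pair(pair(a, a), p(h(pair(pair(b, a), c)))))   [R4 at 1.1.2]
4. h(pair(pair(a, a), p(h(pair(pair(b, a), c)))))  →  p(p(h(pair(pair(b, a), c))))   [R2 at ε]
5. p(p(h(pair(pair(b, a), c))))  →  p(p(p(c)))   [R2 at 1.1]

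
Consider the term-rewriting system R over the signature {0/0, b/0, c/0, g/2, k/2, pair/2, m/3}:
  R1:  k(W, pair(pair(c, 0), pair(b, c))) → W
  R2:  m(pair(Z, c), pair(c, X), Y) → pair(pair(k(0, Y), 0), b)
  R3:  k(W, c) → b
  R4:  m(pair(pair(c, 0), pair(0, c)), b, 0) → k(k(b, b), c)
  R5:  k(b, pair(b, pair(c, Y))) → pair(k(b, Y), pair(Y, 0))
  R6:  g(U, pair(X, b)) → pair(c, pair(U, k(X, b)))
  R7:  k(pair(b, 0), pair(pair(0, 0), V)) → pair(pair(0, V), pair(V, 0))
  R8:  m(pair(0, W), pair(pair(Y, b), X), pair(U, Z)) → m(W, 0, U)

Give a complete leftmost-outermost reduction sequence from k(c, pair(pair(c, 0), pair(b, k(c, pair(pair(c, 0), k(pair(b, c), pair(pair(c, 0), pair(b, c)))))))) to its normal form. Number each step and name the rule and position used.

1. k(c, pair(pair(c, 0), pair(b, k(c, pair(pair(c, 0), k(pair(b, c), pair(pair(c, 0), pair(b, c))))))))  →  k(c, pair(pair(c, 0), pair(b, k(c, pair(pair(c, 0), pair(b, c))))))   [R1 at 2.2.2.2.2]
2. k(c, pair(pair(c, 0), pair(b, k(c, pair(pair(c, 0), pair(b, c))))))  →  k(c, pair(pair(c, 0), pair(b, c)))   [R1 at 2.2.2]
3. k(c, pair(pair(c, 0), pair(b, c)))  →  c   [R1 at ε]

c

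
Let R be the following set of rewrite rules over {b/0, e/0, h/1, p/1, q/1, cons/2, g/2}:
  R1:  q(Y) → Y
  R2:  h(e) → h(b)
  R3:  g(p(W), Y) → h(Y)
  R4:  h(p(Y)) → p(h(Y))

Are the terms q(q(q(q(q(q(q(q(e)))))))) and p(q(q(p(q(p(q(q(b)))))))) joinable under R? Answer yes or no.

no — NF(t₁) = e, NF(t₂) = p(p(p(b)))

Reduce t₁ = q(q(q(q(q(q(q(q(e)))))))):
1. q(q(q(q(q(q(q(q(e))))))))  →  q(q(q(q(q(q(q(e)))))))   [R1 at ε]
2. q(q(q(q(q(q(q(e)))))))  →  q(q(q(q(q(q(e))))))   [R1 at ε]
3. q(q(q(q(q(q(e))))))  →  q(q(q(q(q(e)))))   [R1 at ε]
4. q(q(q(q(q(e)))))  →  q(q(q(q(e))))   [R1 at ε]
5. q(q(q(q(e))))  →  q(q(q(e)))   [R1 at ε]
6. q(q(q(e)))  →  q(q(e))   [R1 at ε]
7. q(q(e))  →  q(e)   [R1 at ε]
8. q(e)  →  e   [R1 at ε]

Reduce t₂ = p(q(q(p(q(p(q(q(b)))))))):
1. p(q(q(p(q(p(q(q(b))))))))  →  p(q(p(q(p(q(q(b)))))))   [R1 at 1]
2. p(q(p(q(p(q(q(b)))))))  →  p(p(q(p(q(q(b))))))   [R1 at 1]
3. p(p(q(p(q(q(b))))))  →  p(p(p(q(q(b)))))   [R1 at 1.1]
4. p(p(p(q(q(b)))))  →  p(p(p(q(b))))   [R1 at 1.1.1]
5. p(p(p(q(b))))  →  p(p(p(b)))   [R1 at 1.1.1]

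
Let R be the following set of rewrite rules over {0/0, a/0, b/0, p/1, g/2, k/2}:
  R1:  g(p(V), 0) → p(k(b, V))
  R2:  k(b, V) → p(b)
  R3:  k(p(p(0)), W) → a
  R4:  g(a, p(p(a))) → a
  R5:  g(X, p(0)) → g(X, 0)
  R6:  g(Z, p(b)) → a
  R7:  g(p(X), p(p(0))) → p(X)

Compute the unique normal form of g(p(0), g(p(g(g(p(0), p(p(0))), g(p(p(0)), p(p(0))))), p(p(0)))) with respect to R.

p(0)

1. g(p(0), g(p(g(g(p(0), p(p(0))), g(p(p(0)), p(p(0))))), p(p(0))))  →  g(p(0), p(g(g(p(0), p(p(0))), g(p(p(0)), p(p(0))))))   [R7 at 2]
2. g(p(0), p(g(g(p(0), p(p(0))), g(p(p(0)), p(p(0))))))  →  g(p(0), p(g(p(0), g(p(p(0)), p(p(0))))))   [R7 at 2.1.1]
3. g(p(0), p(g(p(0), g(p(p(0)), p(p(0))))))  →  g(p(0), p(g(p(0), p(p(0)))))   [R7 at 2.1.2]
4. g(p(0), p(g(p(0), p(p(0)))))  →  g(p(0), p(p(0)))   [R7 at 2.1]
5. g(p(0), p(p(0)))  →  p(0)   [R7 at ε]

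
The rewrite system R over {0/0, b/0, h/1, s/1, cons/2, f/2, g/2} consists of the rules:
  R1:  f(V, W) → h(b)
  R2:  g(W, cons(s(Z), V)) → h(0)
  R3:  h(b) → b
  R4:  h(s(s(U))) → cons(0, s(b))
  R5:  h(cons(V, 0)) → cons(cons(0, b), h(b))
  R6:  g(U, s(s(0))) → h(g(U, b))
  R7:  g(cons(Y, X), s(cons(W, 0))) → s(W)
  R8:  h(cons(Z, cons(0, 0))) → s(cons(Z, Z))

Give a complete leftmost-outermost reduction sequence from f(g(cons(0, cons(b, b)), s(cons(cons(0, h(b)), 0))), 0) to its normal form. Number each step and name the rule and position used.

b

1. f(g(cons(0, cons(b, b)), s(cons(cons(0, h(b)), 0))), 0)  →  h(b)   [R1 at ε]
2. h(b)  →  b   [R3 at ε]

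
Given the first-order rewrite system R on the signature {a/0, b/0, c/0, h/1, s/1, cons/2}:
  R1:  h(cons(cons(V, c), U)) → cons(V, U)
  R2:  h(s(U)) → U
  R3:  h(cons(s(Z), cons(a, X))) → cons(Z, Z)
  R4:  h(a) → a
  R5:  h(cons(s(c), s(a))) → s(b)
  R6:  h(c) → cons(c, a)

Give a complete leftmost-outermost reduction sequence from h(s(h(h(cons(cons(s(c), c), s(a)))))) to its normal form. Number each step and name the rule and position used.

s(b)

1. h(s(h(h(cons(cons(s(c), c), s(a))))))  →  h(h(cons(cons(s(c), c), s(a))))   [R2 at ε]
2. h(h(cons(cons(s(c), c), s(a))))  →  h(cons(s(c), s(a)))   [R1 at 1]
3. h(cons(s(c), s(a)))  →  s(b)   [R5 at ε]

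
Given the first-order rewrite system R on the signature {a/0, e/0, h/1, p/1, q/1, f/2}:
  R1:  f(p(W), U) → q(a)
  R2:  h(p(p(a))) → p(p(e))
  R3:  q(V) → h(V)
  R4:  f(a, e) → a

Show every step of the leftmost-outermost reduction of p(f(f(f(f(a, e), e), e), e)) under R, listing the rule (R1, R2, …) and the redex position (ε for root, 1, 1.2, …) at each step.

1. p(f(f(f(f(a, e), e), e), e))  →  p(f(f(f(a, e), e), e))   [R4 at 1.1.1.1]
2. p(f(f(f(a, e), e), e))  →  p(f(f(a, e), e))   [R4 at 1.1.1]
3. p(f(f(a, e), e))  →  p(f(a, e))   [R4 at 1.1]
4. p(f(a, e))  →  p(a)   [R4 at 1]

p(a)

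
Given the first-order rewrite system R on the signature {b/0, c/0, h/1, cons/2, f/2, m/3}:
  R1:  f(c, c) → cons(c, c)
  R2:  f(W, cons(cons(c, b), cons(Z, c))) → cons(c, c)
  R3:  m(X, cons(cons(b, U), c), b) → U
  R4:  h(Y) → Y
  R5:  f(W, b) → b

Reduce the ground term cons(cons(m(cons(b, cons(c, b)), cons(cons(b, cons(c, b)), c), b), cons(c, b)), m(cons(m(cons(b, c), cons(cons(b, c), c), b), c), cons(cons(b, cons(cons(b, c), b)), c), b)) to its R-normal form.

1. cons(cons(m(cons(b, cons(c, b)), cons(cons(b, cons(c, b)), c), b), cons(c, b)), m(cons(m(cons(b, c), cons(cons(b, c), c), b), c), cons(cons(b, cons(cons(b, c), b)), c), b))  →  cons(cons(cons(c, b), cons(c, b)), m(cons(m(cons(b, c), cons(cons(b, c), c), b), c), cons(cons(b, cons(cons(b, c), b)), c), b))   [R3 at 1.1]
2. cons(cons(cons(c, b), cons(c, b)), m(cons(m(cons(b, c), cons(cons(b, c), c), b), c), cons(cons(b, cons(cons(b, c), b)), c), b))  →  cons(cons(cons(c, b), cons(c, b)), cons(cons(b, c), b))   [R3 at 2]

cons(cons(cons(c, b), cons(c, b)), cons(cons(b, c), b))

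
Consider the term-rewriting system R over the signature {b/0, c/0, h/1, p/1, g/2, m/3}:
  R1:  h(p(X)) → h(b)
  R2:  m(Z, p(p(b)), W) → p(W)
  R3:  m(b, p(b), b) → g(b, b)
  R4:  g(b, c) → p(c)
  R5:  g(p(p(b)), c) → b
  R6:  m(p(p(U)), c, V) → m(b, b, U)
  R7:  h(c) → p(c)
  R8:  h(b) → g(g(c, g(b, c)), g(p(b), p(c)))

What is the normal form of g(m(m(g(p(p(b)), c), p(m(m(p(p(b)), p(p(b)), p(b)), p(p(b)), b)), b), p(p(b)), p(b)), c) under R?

1. g(m(m(g(p(p(b)), c), p(m(m(p(p(b)), p(p(b)), p(b)), p(p(b)), b)), b), p(p(b)), p(b)), c)  →  g(p(p(b)), c)   [R2 at 1]
2. g(p(p(b)), c)  →  b   [R5 at ε]

b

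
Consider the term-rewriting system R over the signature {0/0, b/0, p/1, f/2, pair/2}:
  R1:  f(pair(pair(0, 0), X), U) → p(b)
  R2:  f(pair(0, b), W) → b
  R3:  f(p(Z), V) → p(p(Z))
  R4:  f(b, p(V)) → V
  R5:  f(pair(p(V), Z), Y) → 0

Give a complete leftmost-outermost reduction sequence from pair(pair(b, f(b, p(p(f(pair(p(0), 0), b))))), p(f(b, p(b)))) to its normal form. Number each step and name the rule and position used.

pair(pair(b, p(0)), p(b))

1. pair(pair(b, f(b, p(p(f(pair(p(0), 0), b))))), p(f(b, p(b))))  →  pair(pair(b, p(f(pair(p(0), 0), b))), p(f(b, p(b))))   [R4 at 1.2]
2. pair(pair(b, p(f(pair(p(0), 0), b))), p(f(b, p(b))))  →  pair(pair(b, p(0)), p(f(b, p(b))))   [R5 at 1.2.1]
3. pair(pair(b, p(0)), p(f(b, p(b))))  →  pair(pair(b, p(0)), p(b))   [R4 at 2.1]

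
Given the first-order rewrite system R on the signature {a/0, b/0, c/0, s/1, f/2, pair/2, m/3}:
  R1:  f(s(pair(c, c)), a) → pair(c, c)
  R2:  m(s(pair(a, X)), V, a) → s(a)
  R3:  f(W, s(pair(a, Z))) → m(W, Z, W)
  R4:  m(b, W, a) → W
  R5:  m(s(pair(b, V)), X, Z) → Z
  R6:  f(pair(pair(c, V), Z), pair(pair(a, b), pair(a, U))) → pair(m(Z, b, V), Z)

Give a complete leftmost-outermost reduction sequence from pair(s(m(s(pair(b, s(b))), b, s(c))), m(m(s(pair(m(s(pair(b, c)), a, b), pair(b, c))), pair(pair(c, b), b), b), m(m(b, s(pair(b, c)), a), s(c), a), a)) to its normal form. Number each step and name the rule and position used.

1. pair(s(m(s(pair(b, s(b))), b, s(c))), m(m(s(pair(m(s(pair(b, c)), a, b), pair(b, c))), pair(pair(c, b), b), b), m(m(b, s(pair(b, c)), a), s(c), a), a))  →  pair(s(s(c)), m(m(s(pair(m(s(pair(b, c)), a, b), pair(b, c))), pair(pair(c, b), b), b), m(m(b, s(pair(b, c)), a), s(c), a), a))   [R5 at 1.1]
2. pair(s(s(c)), m(m(s(pair(m(s(pair(b, c)), a, b), pair(b, c))), pair(pair(c, b), b), b), m(m(b, s(pair(b, c)), a), s(c), a), a))  →  pair(s(s(c)), m(m(s(pair(b, pair(b, c))), pair(pair(c, b), b), b), m(m(b, s(pair(b, c)), a), s(c), a), a))   [R5 at 2.1.1.1.1]
3. pair(s(s(c)), m(m(s(pair(b, pair(b, c))), pair(pair(c, b), b), b), m(m(b, s(pair(b, c)), a), s(c), a), a))  →  pair(s(s(c)), m(b, m(m(b, s(pair(b, c)), a), s(c), a), a))   [R5 at 2.1]
4. pair(s(s(c)), m(b, m(m(b, s(pair(b, c)), a), s(c), a), a))  →  pair(s(s(c)), m(m(b, s(pair(b, c)), a), s(c), a))   [R4 at 2]
5. pair(s(s(c)), m(m(b, s(pair(b, c)), a), s(c), a))  →  pair(s(s(c)), m(s(pair(b, c)), s(c), a))   [R4 at 2.1]
6. pair(s(s(c)), m(s(pair(b, c)), s(c), a))  →  pair(s(s(c)), a)   [R5 at 2]

pair(s(s(c)), a)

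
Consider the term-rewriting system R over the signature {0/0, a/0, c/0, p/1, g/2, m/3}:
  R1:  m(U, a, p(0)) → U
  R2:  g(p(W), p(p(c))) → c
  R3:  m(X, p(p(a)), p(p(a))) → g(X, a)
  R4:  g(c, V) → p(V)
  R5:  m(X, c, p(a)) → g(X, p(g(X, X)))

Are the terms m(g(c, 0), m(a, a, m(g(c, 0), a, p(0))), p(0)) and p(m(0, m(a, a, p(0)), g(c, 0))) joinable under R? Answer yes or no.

yes — NF(t₁) = p(0), NF(t₂) = p(0)

Reduce t₁ = m(g(c, 0), m(a, a, m(g(c, 0), a, p(0))), p(0)):
1. m(g(c, 0), m(a, a, m(g(c, 0), a, p(0))), p(0))  →  m(p(0), m(a, a, m(g(c, 0), a, p(0))), p(0))   [R4 at 1]
2. m(p(0), m(a, a, m(g(c, 0), a, p(0))), p(0))  →  m(p(0), m(a, a, g(c, 0)), p(0))   [R1 at 2.3]
3. m(p(0), m(a, a, g(c, 0)), p(0))  →  m(p(0), m(a, a, p(0)), p(0))   [R4 at 2.3]
4. m(p(0), m(a, a, p(0)), p(0))  →  m(p(0), a, p(0))   [R1 at 2]
5. m(p(0), a, p(0))  →  p(0)   [R1 at ε]

Reduce t₂ = p(m(0, m(a, a, p(0)), g(c, 0))):
1. p(m(0, m(a, a, p(0)), g(c, 0)))  →  p(m(0, a, g(c, 0)))   [R1 at 1.2]
2. p(m(0, a, g(c, 0)))  →  p(m(0, a, p(0)))   [R4 at 1.3]
3. p(m(0, a, p(0)))  →  p(0)   [R1 at 1]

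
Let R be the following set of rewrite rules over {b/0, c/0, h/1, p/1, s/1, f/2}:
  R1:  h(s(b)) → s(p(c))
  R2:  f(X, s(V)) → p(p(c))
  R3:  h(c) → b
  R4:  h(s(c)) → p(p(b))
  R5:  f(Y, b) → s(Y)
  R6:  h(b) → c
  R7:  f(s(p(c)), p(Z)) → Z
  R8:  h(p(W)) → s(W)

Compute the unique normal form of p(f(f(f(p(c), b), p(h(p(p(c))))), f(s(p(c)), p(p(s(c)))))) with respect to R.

p(s(c))

1. p(f(f(f(p(c), b), p(h(p(p(c))))), f(s(p(c)), p(p(s(c))))))  →  p(f(f(s(p(c)), p(h(p(p(c))))), f(s(p(c)), p(p(s(c))))))   [R5 at 1.1.1]
2. p(f(f(s(p(c)), p(h(p(p(c))))), f(s(p(c)), p(p(s(c))))))  →  p(f(h(p(p(c))), f(s(p(c)), p(p(s(c))))))   [R7 at 1.1]
3. p(f(h(p(p(c))), f(s(p(c)), p(p(s(c))))))  →  p(f(s(p(c)), f(s(p(c)), p(p(s(c))))))   [R8 at 1.1]
4. p(f(s(p(c)), f(s(p(c)), p(p(s(c))))))  →  p(f(s(p(c)), p(s(c))))   [R7 at 1.2]
5. p(f(s(p(c)), p(s(c))))  →  p(s(c))   [R7 at 1]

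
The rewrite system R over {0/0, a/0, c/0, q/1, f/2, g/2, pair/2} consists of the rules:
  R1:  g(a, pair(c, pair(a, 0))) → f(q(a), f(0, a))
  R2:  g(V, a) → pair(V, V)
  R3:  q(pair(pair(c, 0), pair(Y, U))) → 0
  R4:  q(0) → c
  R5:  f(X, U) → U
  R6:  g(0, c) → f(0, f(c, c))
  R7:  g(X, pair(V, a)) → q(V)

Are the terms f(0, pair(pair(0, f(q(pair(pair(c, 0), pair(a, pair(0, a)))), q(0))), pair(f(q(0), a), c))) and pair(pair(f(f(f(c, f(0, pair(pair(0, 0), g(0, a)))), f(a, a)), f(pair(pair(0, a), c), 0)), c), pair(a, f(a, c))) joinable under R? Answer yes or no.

yes — NF(t₁) = pair(pair(0, c), pair(a, c)), NF(t₂) = pair(pair(0, c), pair(a, c))

Reduce t₁ = f(0, pair(pair(0, f(q(pair(pair(c, 0), pair(a, pair(0, a)))), q(0))), pair(f(q(0), a), c))):
1. f(0, pair(pair(0, f(q(pair(pair(c, 0), pair(a, pair(0, a)))), q(0))), pair(f(q(0), a), c)))  →  pair(pair(0, f(q(pair(pair(c, 0), pair(a, pair(0, a)))), q(0))), pair(f(q(0), a), c))   [R5 at ε]
2. pair(pair(0, f(q(pair(pair(c, 0), pair(a, pair(0, a)))), q(0))), pair(f(q(0), a), c))  →  pair(pair(0, q(0)), pair(f(q(0), a), c))   [R5 at 1.2]
3. pair(pair(0, q(0)), pair(f(q(0), a), c))  →  pair(pair(0, c), pair(f(q(0), a), c))   [R4 at 1.2]
4. pair(pair(0, c), pair(f(q(0), a), c))  →  pair(pair(0, c), pair(a, c))   [R5 at 2.1]

Reduce t₂ = pair(pair(f(f(f(c, f(0, pair(pair(0, 0), g(0, a)))), f(a, a)), f(pair(pair(0, a), c), 0)), c), pair(a, f(a, c))):
1. pair(pair(f(f(f(c, f(0, pair(pair(0, 0), g(0, a)))), f(a, a)), f(pair(pair(0, a), c), 0)), c), pair(a, f(a, c)))  →  pair(pair(f(pair(pair(0, a), c), 0), c), pair(a, f(a, c)))   [R5 at 1.1]
2. pair(pair(f(pair(pair(0, a), c), 0), c), pair(a, f(a, c)))  →  pair(pair(0, c), pair(a, f(a, c)))   [R5 at 1.1]
3. pair(pair(0, c), pair(a, f(a, c)))  →  pair(pair(0, c), pair(a, c))   [R5 at 2.2]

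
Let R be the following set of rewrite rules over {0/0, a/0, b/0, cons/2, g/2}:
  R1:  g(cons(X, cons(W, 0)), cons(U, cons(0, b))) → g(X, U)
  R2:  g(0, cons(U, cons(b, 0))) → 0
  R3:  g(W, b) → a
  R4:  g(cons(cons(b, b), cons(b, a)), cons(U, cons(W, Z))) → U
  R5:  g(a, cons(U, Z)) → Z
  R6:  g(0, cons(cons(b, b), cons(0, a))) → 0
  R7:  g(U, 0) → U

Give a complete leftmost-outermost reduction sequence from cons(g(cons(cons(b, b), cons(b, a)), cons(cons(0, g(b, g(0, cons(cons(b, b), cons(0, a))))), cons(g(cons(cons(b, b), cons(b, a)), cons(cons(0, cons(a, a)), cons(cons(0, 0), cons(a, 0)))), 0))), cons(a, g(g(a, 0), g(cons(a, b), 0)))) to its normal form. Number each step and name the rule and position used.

1. cons(g(cons(cons(b, b), cons(b, a)), cons(cons(0, g(b, g(0, cons(cons(b, b), cons(0, a))))), cons(g(cons(cons(b, b), cons(b, a)), cons(cons(0, cons(a, a)), cons(cons(0, 0), cons(a, 0)))), 0))), cons(a, g(g(a, 0), g(cons(a, b), 0))))  →  cons(cons(0, g(b, g(0, cons(cons(b, b), cons(0, a))))), cons(a, g(g(a, 0), g(cons(a, b), 0))))   [R4 at 1]
2. cons(cons(0, g(b, g(0, cons(cons(b, b), cons(0, a))))), cons(a, g(g(a, 0), g(cons(a, b), 0))))  →  cons(cons(0, g(b, 0)), cons(a, g(g(a, 0), g(cons(a, b), 0))))   [R6 at 1.2.2]
3. cons(cons(0, g(b, 0)), cons(a, g(g(a, 0), g(cons(a, b), 0))))  →  cons(cons(0, b), cons(a, g(g(a, 0), g(cons(a, b), 0))))   [R7 at 1.2]
4. cons(cons(0, b), cons(a, g(g(a, 0), g(cons(a, b), 0))))  →  cons(cons(0, b), cons(a, g(a, g(cons(a, b), 0))))   [R7 at 2.2.1]
5. cons(cons(0, b), cons(a, g(a, g(cons(a, b), 0))))  →  cons(cons(0, b), cons(a, g(a, cons(a, b))))   [R7 at 2.2.2]
6. cons(cons(0, b), cons(a, g(a, cons(a, b))))  →  cons(cons(0, b), cons(a, b))   [R5 at 2.2]

cons(cons(0, b), cons(a, b))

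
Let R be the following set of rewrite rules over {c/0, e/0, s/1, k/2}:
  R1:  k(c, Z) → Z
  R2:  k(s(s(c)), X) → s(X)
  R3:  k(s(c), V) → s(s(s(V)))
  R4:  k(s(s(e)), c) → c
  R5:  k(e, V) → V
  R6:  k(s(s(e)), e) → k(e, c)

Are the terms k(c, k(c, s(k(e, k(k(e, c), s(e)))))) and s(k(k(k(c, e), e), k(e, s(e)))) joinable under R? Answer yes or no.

Reduce t₁ = k(c, k(c, s(k(e, k(k(e, c), s(e)))))):
1. k(c, k(c, s(k(e, k(k(e, c), s(e))))))  →  k(c, s(k(e, k(k(e, c), s(e)))))   [R1 at ε]
2. k(c, s(k(e, k(k(e, c), s(e)))))  →  s(k(e, k(k(e, c), s(e))))   [R1 at ε]
3. s(k(e, k(k(e, c), s(e))))  →  s(k(k(e, c), s(e)))   [R5 at 1]
4. s(k(k(e, c), s(e)))  →  s(k(c, s(e)))   [R5 at 1.1]
5. s(k(c, s(e)))  →  s(s(e))   [R1 at 1]

Reduce t₂ = s(k(k(k(c, e), e), k(e, s(e)))):
1. s(k(k(k(c, e), e), k(e, s(e))))  →  s(k(k(e, e), k(e, s(e))))   [R1 at 1.1.1]
2. s(k(k(e, e), k(e, s(e))))  →  s(k(e, k(e, s(e))))   [R5 at 1.1]
3. s(k(e, k(e, s(e))))  →  s(k(e, s(e)))   [R5 at 1]
4. s(k(e, s(e)))  →  s(s(e))   [R5 at 1]

yes — NF(t₁) = s(s(e)), NF(t₂) = s(s(e))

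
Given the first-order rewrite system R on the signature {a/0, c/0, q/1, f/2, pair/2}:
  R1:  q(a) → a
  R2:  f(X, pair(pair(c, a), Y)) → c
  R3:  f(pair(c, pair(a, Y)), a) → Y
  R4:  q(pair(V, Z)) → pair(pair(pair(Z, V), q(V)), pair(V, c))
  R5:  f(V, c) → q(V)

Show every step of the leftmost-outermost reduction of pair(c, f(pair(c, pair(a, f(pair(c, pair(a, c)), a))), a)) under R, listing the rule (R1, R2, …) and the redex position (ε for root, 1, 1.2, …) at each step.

1. pair(c, f(pair(c, pair(a, f(pair(c, pair(a, c)), a))), a))  →  pair(c, f(pair(c, pair(a, c)), a))   [R3 at 2]
2. pair(c, f(pair(c, pair(a, c)), a))  →  pair(c, c)   [R3 at 2]

pair(c, c)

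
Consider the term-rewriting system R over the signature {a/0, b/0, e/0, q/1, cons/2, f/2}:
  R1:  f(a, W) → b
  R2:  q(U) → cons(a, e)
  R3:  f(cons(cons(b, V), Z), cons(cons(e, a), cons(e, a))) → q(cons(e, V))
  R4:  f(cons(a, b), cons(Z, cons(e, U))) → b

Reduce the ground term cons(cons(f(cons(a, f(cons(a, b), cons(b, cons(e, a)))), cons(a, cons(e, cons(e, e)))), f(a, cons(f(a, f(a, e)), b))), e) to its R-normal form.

cons(cons(b, b), e)

1. cons(cons(f(cons(a, f(cons(a, b), cons(b, cons(e, a)))), cons(a, cons(e, cons(e, e)))), f(a, cons(f(a, f(a, e)), b))), e)  →  cons(cons(f(cons(a, b), cons(a, cons(e, cons(e, e)))), f(a, cons(f(a, f(a, e)), b))), e)   [R4 at 1.1.1.2]
2. cons(cons(f(cons(a, b), cons(a, cons(e, cons(e, e)))), f(a, cons(f(a, f(a, e)), b))), e)  →  cons(cons(b, f(a, cons(f(a, f(a, e)), b))), e)   [R4 at 1.1]
3. cons(cons(b, f(a, cons(f(a, f(a, e)), b))), e)  →  cons(cons(b, b), e)   [R1 at 1.2]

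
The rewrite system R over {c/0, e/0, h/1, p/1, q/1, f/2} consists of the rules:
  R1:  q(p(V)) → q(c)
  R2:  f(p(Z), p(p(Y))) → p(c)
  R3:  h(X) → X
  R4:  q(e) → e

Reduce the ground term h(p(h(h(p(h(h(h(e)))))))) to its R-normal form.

1. h(p(h(h(p(h(h(h(e))))))))  →  p(h(h(p(h(h(h(e)))))))   [R3 at ε]
2. p(h(h(p(h(h(h(e)))))))  →  p(h(p(h(h(h(e))))))   [R3 at 1]
3. p(h(p(h(h(h(e))))))  →  p(p(h(h(h(e)))))   [R3 at 1]
4. p(p(h(h(h(e)))))  →  p(p(h(h(e))))   [R3 at 1.1]
5. p(p(h(h(e))))  →  p(p(h(e)))   [R3 at 1.1]
6. p(p(h(e)))  →  p(p(e))   [R3 at 1.1]

p(p(e))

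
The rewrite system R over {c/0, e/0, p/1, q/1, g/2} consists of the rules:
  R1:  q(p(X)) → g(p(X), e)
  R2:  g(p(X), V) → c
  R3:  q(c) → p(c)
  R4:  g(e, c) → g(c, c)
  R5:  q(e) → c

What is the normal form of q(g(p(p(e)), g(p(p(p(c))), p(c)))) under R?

p(c)

1. q(g(p(p(e)), g(p(p(p(c))), p(c))))  →  q(c)   [R2 at 1]
2. q(c)  →  p(c)   [R3 at ε]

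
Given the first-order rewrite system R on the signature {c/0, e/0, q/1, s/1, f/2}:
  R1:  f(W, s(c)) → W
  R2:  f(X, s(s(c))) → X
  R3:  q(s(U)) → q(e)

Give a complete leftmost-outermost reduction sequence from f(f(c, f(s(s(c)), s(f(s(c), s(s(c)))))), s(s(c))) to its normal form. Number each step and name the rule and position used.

1. f(f(c, f(s(s(c)), s(f(s(c), s(s(c)))))), s(s(c)))  →  f(c, f(s(s(c)), s(f(s(c), s(s(c))))))   [R2 at ε]
2. f(c, f(s(s(c)), s(f(s(c), s(s(c))))))  →  f(c, f(s(s(c)), s(s(c))))   [R2 at 2.2.1]
3. f(c, f(s(s(c)), s(s(c))))  →  f(c, s(s(c)))   [R2 at 2]
4. f(c, s(s(c)))  →  c   [R2 at ε]

c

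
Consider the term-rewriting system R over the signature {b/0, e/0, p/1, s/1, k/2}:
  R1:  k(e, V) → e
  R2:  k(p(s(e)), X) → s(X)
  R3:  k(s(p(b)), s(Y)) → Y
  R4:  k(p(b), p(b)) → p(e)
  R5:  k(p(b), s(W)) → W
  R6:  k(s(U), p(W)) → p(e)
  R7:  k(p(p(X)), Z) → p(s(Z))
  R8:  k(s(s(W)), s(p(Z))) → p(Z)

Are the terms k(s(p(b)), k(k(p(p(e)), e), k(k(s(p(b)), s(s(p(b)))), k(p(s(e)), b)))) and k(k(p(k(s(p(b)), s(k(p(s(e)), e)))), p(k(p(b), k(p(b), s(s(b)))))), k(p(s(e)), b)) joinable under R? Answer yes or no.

yes — NF(t₁) = b, NF(t₂) = b

Reduce t₁ = k(s(p(b)), k(k(p(p(e)), e), k(k(s(p(b)), s(s(p(b)))), k(p(s(e)), b)))):
1. k(s(p(b)), k(k(p(p(e)), e), k(k(s(p(b)), s(s(p(b)))), k(p(s(e)), b))))  →  k(s(p(b)), k(p(s(e)), k(k(s(p(b)), s(s(p(b)))), k(p(s(e)), b))))   [R7 at 2.1]
2. k(s(p(b)), k(p(s(e)), k(k(s(p(b)), s(s(p(b)))), k(p(s(e)), b))))  →  k(s(p(b)), s(k(k(s(p(b)), s(s(p(b)))), k(p(s(e)), b))))   [R2 at 2]
3. k(s(p(b)), s(k(k(s(p(b)), s(s(p(b)))), k(p(s(e)), b))))  →  k(k(s(p(b)), s(s(p(b)))), k(p(s(e)), b))   [R3 at ε]
4. k(k(s(p(b)), s(s(p(b)))), k(p(s(e)), b))  →  k(s(p(b)), k(p(s(e)), b))   [R3 at 1]
5. k(s(p(b)), k(p(s(e)), b))  →  k(s(p(b)), s(b))   [R2 at 2]
6. k(s(p(b)), s(b))  →  b   [R3 at ε]

Reduce t₂ = k(k(p(k(s(p(b)), s(k(p(s(e)), e)))), p(k(p(b), k(p(b), s(s(b)))))), k(p(s(e)), b)):
1. k(k(p(k(s(p(b)), s(k(p(s(e)), e)))), p(k(p(b), k(p(b), s(s(b)))))), k(p(s(e)), b))  →  k(k(p(k(p(s(e)), e)), p(k(p(b), k(p(b), s(s(b)))))), k(p(s(e)), b))   [R3 at 1.1.1]
2. k(k(p(k(p(s(e)), e)), p(k(p(b), k(p(b), s(s(b)))))), k(p(s(e)), b))  →  k(k(p(s(e)), p(k(p(b), k(p(b), s(s(b)))))), k(p(s(e)), b))   [R2 at 1.1.1]
3. k(k(p(s(e)), p(k(p(b), k(p(b), s(s(b)))))), k(p(s(e)), b))  →  k(s(p(k(p(b), k(p(b), s(s(b)))))), k(p(s(e)), b))   [R2 at 1]
4. k(s(p(k(p(b), k(p(b), s(s(b)))))), k(p(s(e)), b))  →  k(s(p(k(p(b), s(b)))), k(p(s(e)), b))   [R5 at 1.1.1.2]
5. k(s(p(k(p(b), s(b)))), k(p(s(e)), b))  →  k(s(p(b)), k(p(s(e)), b))   [R5 at 1.1.1]
6. k(s(p(b)), k(p(s(e)), b))  →  k(s(p(b)), s(b))   [R2 at 2]
7. k(s(p(b)), s(b))  →  b   [R3 at ε]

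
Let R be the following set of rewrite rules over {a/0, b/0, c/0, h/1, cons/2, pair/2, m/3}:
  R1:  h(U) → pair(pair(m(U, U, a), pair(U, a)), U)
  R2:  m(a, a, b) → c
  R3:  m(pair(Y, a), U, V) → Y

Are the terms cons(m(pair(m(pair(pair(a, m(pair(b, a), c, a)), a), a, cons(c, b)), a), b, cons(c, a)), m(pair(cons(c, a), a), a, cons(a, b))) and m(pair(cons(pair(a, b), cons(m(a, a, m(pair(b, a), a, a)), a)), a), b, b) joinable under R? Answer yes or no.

yes — NF(t₁) = cons(pair(a, b), cons(c, a)), NF(t₂) = cons(pair(a, b), cons(c, a))

Reduce t₁ = cons(m(pair(m(pair(pair(a, m(pair(b, a), c, a)), a), a, cons(c, b)), a), b, cons(c, a)), m(pair(cons(c, a), a), a, cons(a, b))):
1. cons(m(pair(m(pair(pair(a, m(pair(b, a), c, a)), a), a, cons(c, b)), a), b, cons(c, a)), m(pair(cons(c, a), a), a, cons(a, b)))  →  cons(m(pair(pair(a, m(pair(b, a), c, a)), a), a, cons(c, b)), m(pair(cons(c, a), a), a, cons(a, b)))   [R3 at 1]
2. cons(m(pair(pair(a, m(pair(b, a), c, a)), a), a, cons(c, b)), m(pair(cons(c, a), a), a, cons(a, b)))  →  cons(pair(a, m(pair(b, a), c, a)), m(pair(cons(c, a), a), a, cons(a, b)))   [R3 at 1]
3. cons(pair(a, m(pair(b, a), c, a)), m(pair(cons(c, a), a), a, cons(a, b)))  →  cons(pair(a, b), m(pair(cons(c, a), a), a, cons(a, b)))   [R3 at 1.2]
4. cons(pair(a, b), m(pair(cons(c, a), a), a, cons(a, b)))  →  cons(pair(a, b), cons(c, a))   [R3 at 2]

Reduce t₂ = m(pair(cons(pair(a, b), cons(m(a, a, m(pair(b, a), a, a)), a)), a), b, b):
1. m(pair(cons(pair(a, b), cons(m(a, a, m(pair(b, a), a, a)), a)), a), b, b)  →  cons(pair(a, b), cons(m(a, a, m(pair(b, a), a, a)), a))   [R3 at ε]
2. cons(pair(a, b), cons(m(a, a, m(pair(b, a), a, a)), a))  →  cons(pair(a, b), cons(m(a, a, b), a))   [R3 at 2.1.3]
3. cons(pair(a, b), cons(m(a, a, b), a))  →  cons(pair(a, b), cons(c, a))   [R2 at 2.1]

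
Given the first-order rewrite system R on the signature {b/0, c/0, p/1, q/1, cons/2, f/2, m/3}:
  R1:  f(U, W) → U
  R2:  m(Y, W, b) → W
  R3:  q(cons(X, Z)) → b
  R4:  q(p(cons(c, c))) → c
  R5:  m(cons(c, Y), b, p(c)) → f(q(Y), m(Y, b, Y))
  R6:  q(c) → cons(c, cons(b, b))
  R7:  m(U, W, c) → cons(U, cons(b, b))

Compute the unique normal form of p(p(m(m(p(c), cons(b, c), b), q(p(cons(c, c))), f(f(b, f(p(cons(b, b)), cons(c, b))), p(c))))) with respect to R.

1. p(p(m(m(p(c), cons(b, c), b), q(p(cons(c, c))), f(f(b, f(p(cons(b, b)), cons(c, b))), p(c)))))  →  p(p(m(cons(b, c), q(p(cons(c, c))), f(f(b, f(p(cons(b, b)), cons(c, b))), p(c)))))   [R2 at 1.1.1]
2. p(p(m(cons(b, c), q(p(cons(c, c))), f(f(b, f(p(cons(b, b)), cons(c, b))), p(c)))))  →  p(p(m(cons(b, c), c, f(f(b, f(p(cons(b, b)), cons(c, b))), p(c)))))   [R4 at 1.1.2]
3. p(p(m(cons(b, c), c, f(f(b, f(p(cons(b, b)), cons(c, b))), p(c)))))  →  p(p(m(cons(b, c), c, f(b, f(p(cons(b, b)), cons(c, b))))))   [R1 at 1.1.3]
4. p(p(m(cons(b, c), c, f(b, f(p(cons(b, b)), cons(c, b))))))  →  p(p(m(cons(b, c), c, b)))   [R1 at 1.1.3]
5. p(p(m(cons(b, c), c, b)))  →  p(p(c))   [R2 at 1.1]

p(p(c))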